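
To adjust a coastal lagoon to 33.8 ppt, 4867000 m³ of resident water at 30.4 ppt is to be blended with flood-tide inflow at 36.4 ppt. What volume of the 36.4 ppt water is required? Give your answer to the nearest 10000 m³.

Salt balance: 4,867,000×30.4 + V×36.4 = (4,867,000+V)×33.8
147,956,800 + 36.4V = 164,504,600 + 33.8V
16,547,800 = 2.6V
V = 6,364,538.46 m³

6360000 m³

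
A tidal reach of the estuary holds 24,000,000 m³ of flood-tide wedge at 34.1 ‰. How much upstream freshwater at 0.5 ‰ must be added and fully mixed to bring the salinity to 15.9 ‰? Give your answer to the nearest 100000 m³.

Salt balance: 24,000,000×34.1 + V×0.5 = (24,000,000+V)×15.9
818,400,000 + 0.5V = 381,600,000 + 15.9V
436,800,000 = 15.4V
V = 28,363,636.36 m³

28400000 m³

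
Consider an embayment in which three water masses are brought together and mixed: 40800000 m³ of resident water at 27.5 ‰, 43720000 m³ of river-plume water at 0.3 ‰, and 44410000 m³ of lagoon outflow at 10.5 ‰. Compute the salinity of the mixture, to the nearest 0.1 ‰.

12.4 ‰

Weighted by volume,
salt = 40,800,000×27.5 + 43,720,000×0.3 + 44,410,000×10.5 = 1,122,000,000 + 13,116,000 + 466,305,000 = 1,601,421,000
volume = 40,800,000 + 43,720,000 + 44,410,000 = 128,930,000 m³
S = 1,601,421,000 / 128,930,000 = 12.421 ‰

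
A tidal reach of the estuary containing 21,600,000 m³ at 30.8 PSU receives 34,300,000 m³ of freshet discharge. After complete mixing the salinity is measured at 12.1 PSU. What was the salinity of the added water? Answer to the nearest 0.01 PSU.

0.32 PSU

Salt balance: 21,600,000×30.8 + 34,300,000×S = 55,900,000×12.1
665,280,000 + 34,300,000·S = 676,390,000
S = (676,390,000 − 665,280,000) / 34,300,000 = 0.3239 PSU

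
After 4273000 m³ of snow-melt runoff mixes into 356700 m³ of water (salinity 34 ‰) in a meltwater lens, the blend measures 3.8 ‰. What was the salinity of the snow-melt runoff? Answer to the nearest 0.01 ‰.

Salt balance: 356,700×34 + 4,273,000×S = 4,629,700×3.8
12,127,800 + 4,273,000·S = 17,592,860
S = (17,592,860 − 12,127,800) / 4,273,000 = 1.279 ‰

1.28 ‰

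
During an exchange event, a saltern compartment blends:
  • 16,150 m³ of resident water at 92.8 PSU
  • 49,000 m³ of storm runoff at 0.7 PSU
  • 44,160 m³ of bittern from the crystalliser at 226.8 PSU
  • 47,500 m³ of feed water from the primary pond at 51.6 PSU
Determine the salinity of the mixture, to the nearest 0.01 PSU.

Weighted by volume,
salt = 16,150×92.8 + 49,000×0.7 + 44,160×226.8 + 47,500×51.6 = 1,498,720 + 34,300 + 10,015,488 + 2,451,000 = 13,999,508
volume = 16,150 + 49,000 + 44,160 + 47,500 = 156,810 m³
S = 13,999,508 / 156,810 = 89.2769 PSU

89.28 PSU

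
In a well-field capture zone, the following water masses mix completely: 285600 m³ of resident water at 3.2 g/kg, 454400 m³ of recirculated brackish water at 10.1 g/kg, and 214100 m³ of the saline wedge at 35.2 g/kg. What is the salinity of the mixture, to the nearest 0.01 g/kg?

13.67 g/kg

Total salt / total volume:
salt = 285,600×3.2 + 454,400×10.1 + 214,100×35.2 = 913,920 + 4,589,440 + 7,536,320 = 13,039,680
volume = 285,600 + 454,400 + 214,100 = 954,100 m³
S = 13,039,680 / 954,100 = 13.667 g/kg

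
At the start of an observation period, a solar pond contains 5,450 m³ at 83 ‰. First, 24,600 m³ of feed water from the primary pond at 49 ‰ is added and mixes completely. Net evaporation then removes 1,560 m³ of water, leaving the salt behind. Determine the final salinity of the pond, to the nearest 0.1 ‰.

After mixing: salt = 5,450×83 + 24,600×49 = 1,657,750; volume = 30,050 m³
After evaporation: salt unchanged = 1,657,750; volume = 30,050 − 1,560 = 28,490 m³
S = 1,657,750 / 28,490 = 58.1871 ‰

58.2 ‰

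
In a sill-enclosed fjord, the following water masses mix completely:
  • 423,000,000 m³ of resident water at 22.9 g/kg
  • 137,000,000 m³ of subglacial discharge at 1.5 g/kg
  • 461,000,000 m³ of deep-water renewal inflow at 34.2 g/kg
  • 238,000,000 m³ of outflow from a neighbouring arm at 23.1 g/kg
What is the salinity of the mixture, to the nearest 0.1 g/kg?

24.7 g/kg

Total salt / total volume:
salt = 423,000,000×22.9 + 137,000,000×1.5 + 461,000,000×34.2 + 238,000,000×23.1 = 9,686,700,000 + 205,500,000 + 15,766,200,000 + 5,497,800,000 = 31,156,200,000
volume = 423,000,000 + 137,000,000 + 461,000,000 + 238,000,000 = 1,259,000,000 m³
S = 31,156,200,000 / 1,259,000,000 = 24.747 g/kg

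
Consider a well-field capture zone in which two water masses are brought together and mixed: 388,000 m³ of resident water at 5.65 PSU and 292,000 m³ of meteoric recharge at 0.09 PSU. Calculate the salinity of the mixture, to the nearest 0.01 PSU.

Salt balance:
salt = 388,000×5.65 + 292,000×0.09 = 2,192,200 + 26,280 = 2,218,480
volume = 388,000 + 292,000 = 680,000 m³
S = 2,218,480 / 680,000 = 3.2625 PSU

3.26 PSU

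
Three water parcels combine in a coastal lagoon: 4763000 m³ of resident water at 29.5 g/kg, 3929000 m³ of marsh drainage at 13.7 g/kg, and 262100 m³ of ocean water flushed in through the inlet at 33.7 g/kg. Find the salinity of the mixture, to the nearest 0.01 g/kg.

22.69 g/kg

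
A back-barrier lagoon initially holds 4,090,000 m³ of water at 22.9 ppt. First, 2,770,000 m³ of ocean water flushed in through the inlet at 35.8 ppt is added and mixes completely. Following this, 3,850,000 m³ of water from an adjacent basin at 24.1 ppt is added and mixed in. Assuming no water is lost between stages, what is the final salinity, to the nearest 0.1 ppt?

Weighted by volume,
Initial salt = 4,090,000×22.9 = 93,661,000
After stage 1: salt = 93,661,000 + 2,770,000×35.8 = 192,827,000; volume = 6,860,000 m³; S = 28.109 ppt
After stage 2: salt = 192,827,000 + 3,850,000×24.1 = 285,612,000; volume = 10,710,000 m³
S = 285,612,000 / 10,710,000 = 26.6678 ppt

26.7 ppt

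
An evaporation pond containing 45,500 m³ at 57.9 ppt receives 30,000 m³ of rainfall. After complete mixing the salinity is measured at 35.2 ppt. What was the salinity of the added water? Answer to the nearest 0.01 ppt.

Salt balance: 45,500×57.9 + 30,000×S = 75,500×35.2
2,634,450 + 30,000·S = 2,657,600
S = (2,657,600 − 2,634,450) / 30,000 = 0.7717 ppt

0.77 ppt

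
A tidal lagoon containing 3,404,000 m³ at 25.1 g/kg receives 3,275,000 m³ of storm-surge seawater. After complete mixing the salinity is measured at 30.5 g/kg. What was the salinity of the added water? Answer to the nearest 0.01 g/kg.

Salt balance: 3,404,000×25.1 + 3,275,000×S = 6,679,000×30.5
85,440,400 + 3,275,000·S = 203,709,500
S = (203,709,500 − 85,440,400) / 3,275,000 = 36.1127 g/kg

36.11 g/kg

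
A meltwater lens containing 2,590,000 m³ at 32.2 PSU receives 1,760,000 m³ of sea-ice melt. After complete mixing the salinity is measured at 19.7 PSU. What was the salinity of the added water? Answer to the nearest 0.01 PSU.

1.31 PSU

Salt balance: 2,590,000×32.2 + 1,760,000×S = 4,350,000×19.7
83,398,000 + 1,760,000·S = 85,695,000
S = (85,695,000 − 83,398,000) / 1,760,000 = 1.3051 PSU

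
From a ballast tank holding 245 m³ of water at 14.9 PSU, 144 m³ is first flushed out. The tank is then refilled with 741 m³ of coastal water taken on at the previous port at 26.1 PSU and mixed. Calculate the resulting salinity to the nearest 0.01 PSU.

Remaining after removal: 101 m³ at 14.9 PSU (salt = 1,504.9)
After addition: salt = 1,504.9 + 741×26.1 = 20,845; volume = 842 m³
S = 20,845 / 842 = 24.7565 PSU

24.76 PSU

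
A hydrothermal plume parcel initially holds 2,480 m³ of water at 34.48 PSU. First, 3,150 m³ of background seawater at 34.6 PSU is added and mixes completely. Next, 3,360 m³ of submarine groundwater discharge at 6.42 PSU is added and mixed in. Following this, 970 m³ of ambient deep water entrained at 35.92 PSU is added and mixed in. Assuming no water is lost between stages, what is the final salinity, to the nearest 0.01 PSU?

Weighted by volume,
Initial salt = 2,480×34.48 = 85,510.4
After stage 1: salt = 85,510.4 + 3,150×34.6 = 194,500.4; volume = 5,630 m³; S = 34.547 PSU
After stage 2: salt = 194,500.4 + 3,360×6.42 = 216,071.6; volume = 8,990 m³; S = 24.035 PSU
After stage 3: salt = 216,071.6 + 970×35.92 = 250,914; volume = 9,960 m³
S = 250,914 / 9,960 = 25.1922 PSU

25.19 PSU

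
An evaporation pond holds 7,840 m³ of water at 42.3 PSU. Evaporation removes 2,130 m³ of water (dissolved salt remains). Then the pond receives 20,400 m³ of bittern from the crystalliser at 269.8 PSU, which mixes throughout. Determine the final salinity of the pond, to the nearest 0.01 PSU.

223.50 PSU

After evaporation: salt = 7,840×42.3 = 331,632; volume = 7,840 − 2,130 = 5,710 m³
After mixing: salt = 331,632 + 20,400×269.8 = 5,835,552; volume = 5,710 + 20,400 = 26,110 m³
S = 5,835,552 / 26,110 = 223.4987 PSU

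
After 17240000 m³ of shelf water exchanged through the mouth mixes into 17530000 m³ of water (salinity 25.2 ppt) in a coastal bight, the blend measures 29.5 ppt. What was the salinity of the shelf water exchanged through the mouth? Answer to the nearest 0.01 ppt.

33.87 ppt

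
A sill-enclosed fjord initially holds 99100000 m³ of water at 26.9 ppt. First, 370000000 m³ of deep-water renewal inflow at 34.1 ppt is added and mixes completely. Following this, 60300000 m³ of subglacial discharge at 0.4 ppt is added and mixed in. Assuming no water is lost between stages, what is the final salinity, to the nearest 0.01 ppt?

28.91 ppt

Total salt / total volume:
Initial salt = 99,100,000×26.9 = 2,665,790,000
After stage 1: salt = 2,665,790,000 + 370,000,000×34.1 = 15,282,790,000; volume = 469,100,000 m³; S = 32.579 ppt
After stage 2: salt = 15,282,790,000 + 60,300,000×0.4 = 15,306,910,000; volume = 529,400,000 m³
S = 15,306,910,000 / 529,400,000 = 28.9137 ppt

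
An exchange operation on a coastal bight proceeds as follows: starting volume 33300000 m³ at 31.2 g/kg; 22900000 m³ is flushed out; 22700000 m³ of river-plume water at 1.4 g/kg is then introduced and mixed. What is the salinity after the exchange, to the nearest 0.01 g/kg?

10.76 g/kg

Remaining after removal: 10,400,000 m³ at 31.2 g/kg (salt = 324,480,000)
After addition: salt = 324,480,000 + 22,700,000×1.4 = 356,260,000; volume = 33,100,000 m³
S = 356,260,000 / 33,100,000 = 10.7631 g/kg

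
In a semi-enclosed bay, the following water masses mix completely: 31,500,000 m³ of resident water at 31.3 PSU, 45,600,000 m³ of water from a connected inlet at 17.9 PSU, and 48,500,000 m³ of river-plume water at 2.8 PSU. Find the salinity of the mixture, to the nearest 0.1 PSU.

15.4 PSU

Weighted by volume,
salt = 31,500,000×31.3 + 45,600,000×17.9 + 48,500,000×2.8 = 985,950,000 + 816,240,000 + 135,800,000 = 1,937,990,000
volume = 31,500,000 + 45,600,000 + 48,500,000 = 125,600,000 m³
S = 1,937,990,000 / 125,600,000 = 15.43 PSU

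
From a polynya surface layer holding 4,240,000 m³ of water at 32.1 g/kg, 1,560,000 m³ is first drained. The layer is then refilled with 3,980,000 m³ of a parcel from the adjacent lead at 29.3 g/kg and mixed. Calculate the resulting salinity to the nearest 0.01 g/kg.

Remaining after removal: 2,680,000 m³ at 32.1 g/kg (salt = 86,028,000)
After addition: salt = 86,028,000 + 3,980,000×29.3 = 202,642,000; volume = 6,660,000 m³
S = 202,642,000 / 6,660,000 = 30.4267 g/kg

30.43 g/kg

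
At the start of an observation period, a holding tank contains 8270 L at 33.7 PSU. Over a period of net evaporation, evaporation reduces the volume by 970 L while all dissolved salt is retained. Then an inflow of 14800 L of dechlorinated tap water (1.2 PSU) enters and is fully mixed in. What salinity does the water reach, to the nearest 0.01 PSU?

After evaporation: salt = 8,270×33.7 = 278,699; volume = 8,270 − 970 = 7,300 L
After mixing: salt = 278,699 + 14,800×1.2 = 296,459; volume = 7,300 + 14,800 = 22,100 L
S = 296,459 / 22,100 = 13.4144 PSU

13.41 PSU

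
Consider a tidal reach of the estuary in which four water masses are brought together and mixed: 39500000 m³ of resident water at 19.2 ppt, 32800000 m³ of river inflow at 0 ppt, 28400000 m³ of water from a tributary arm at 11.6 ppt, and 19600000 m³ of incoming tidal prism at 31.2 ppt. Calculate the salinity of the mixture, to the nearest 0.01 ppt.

14.13 ppt

Conserving salt mass:
salt = 39,500,000×19.2 + 32,800,000×0 + 28,400,000×11.6 + 19,600,000×31.2 = 758,400,000 + 0 + 329,440,000 + 611,520,000 = 1,699,360,000
volume = 39,500,000 + 32,800,000 + 28,400,000 + 19,600,000 = 120,300,000 m³
S = 1,699,360,000 / 120,300,000 = 14.126 ppt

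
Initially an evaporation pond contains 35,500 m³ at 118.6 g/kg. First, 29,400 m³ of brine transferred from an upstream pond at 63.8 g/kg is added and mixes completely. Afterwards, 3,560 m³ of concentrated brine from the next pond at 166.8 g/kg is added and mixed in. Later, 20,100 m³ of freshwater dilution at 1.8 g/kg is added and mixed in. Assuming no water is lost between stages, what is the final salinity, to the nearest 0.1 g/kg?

75.8 g/kg

Mass of salt is conserved:
Initial salt = 35,500×118.6 = 4,210,300
After stage 1: salt = 4,210,300 + 29,400×63.8 = 6,086,020; volume = 64,900 m³; S = 93.775 g/kg
After stage 2: salt = 6,086,020 + 3,560×166.8 = 6,679,828; volume = 68,460 m³; S = 97.573 g/kg
After stage 3: salt = 6,679,828 + 20,100×1.8 = 6,716,008; volume = 88,560 m³
S = 6,716,008 / 88,560 = 75.8357 g/kg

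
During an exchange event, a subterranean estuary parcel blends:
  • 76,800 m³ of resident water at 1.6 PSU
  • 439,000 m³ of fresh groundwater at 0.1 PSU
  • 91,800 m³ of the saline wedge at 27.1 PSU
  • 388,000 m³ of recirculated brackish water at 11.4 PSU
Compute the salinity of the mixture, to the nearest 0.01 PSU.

Total salt / total volume:
salt = 76,800×1.6 + 439,000×0.1 + 91,800×27.1 + 388,000×11.4 = 122,880 + 43,900 + 2,487,780 + 4,423,200 = 7,077,760
volume = 76,800 + 439,000 + 91,800 + 388,000 = 995,600 m³
S = 7,077,760 / 995,600 = 7.109 PSU

7.11 PSU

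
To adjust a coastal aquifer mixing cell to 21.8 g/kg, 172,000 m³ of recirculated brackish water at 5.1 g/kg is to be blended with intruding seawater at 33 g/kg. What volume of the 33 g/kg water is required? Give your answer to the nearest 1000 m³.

256000 m³

Salt balance: 172,000×5.1 + V×33 = (172,000+V)×21.8
877,200 + 33V = 3,749,600 + 21.8V
2,872,400 = 11.2V
V = 256,464.29 m³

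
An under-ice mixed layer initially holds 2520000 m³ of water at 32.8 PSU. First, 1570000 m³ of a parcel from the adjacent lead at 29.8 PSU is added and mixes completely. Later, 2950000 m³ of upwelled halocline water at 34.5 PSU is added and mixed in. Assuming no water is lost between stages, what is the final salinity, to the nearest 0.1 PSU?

Salt balance:
Initial salt = 2,520,000×32.8 = 82,656,000
After stage 1: salt = 82,656,000 + 1,570,000×29.8 = 129,442,000; volume = 4,090,000 m³; S = 31.648 PSU
After stage 2: salt = 129,442,000 + 2,950,000×34.5 = 231,217,000; volume = 7,040,000 m³
S = 231,217,000 / 7,040,000 = 32.8433 PSU

32.8 PSU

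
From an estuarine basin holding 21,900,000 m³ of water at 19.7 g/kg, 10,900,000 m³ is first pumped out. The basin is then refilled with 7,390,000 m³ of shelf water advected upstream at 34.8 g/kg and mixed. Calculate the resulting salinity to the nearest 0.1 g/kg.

25.8 g/kg

Remaining after removal: 11,000,000 m³ at 19.7 g/kg (salt = 216,700,000)
After addition: salt = 216,700,000 + 7,390,000×34.8 = 473,872,000; volume = 18,390,000 m³
S = 473,872,000 / 18,390,000 = 25.7679 g/kg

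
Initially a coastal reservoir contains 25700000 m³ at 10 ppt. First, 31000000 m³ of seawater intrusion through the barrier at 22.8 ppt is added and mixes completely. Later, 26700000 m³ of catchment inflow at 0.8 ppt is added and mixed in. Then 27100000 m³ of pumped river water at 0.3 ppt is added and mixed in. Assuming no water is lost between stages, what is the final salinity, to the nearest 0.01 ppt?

8.99 ppt

Conserving salt mass:
Initial salt = 25,700,000×10 = 257,000,000
After stage 1: salt = 257,000,000 + 31,000,000×22.8 = 963,800,000; volume = 56,700,000 m³; S = 16.998 ppt
After stage 2: salt = 963,800,000 + 26,700,000×0.8 = 985,160,000; volume = 83,400,000 m³; S = 11.812 ppt
After stage 3: salt = 985,160,000 + 27,100,000×0.3 = 993,290,000; volume = 110,500,000 m³
S = 993,290,000 / 110,500,000 = 8.989 ppt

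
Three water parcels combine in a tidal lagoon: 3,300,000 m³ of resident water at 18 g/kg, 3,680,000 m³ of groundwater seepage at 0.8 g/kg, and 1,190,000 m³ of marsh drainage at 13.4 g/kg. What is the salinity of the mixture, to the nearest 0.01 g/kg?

9.58 g/kg

Salt balance:
salt = 3,300,000×18 + 3,680,000×0.8 + 1,190,000×13.4 = 59,400,000 + 2,944,000 + 15,946,000 = 78,290,000
volume = 3,300,000 + 3,680,000 + 1,190,000 = 8,170,000 m³
S = 78,290,000 / 8,170,000 = 9.5826 g/kg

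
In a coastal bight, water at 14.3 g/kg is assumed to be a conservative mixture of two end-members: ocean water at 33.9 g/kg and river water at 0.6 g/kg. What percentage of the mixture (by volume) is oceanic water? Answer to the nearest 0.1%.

Let g be the oceanic fraction. Salt balance per unit volume:
g×33.9 + (1−g)×0.6 = 14.3
g = (14.3 − 0.6) / (33.9 − 0.6) = 13.7/33.3 = 0.4114

41.1%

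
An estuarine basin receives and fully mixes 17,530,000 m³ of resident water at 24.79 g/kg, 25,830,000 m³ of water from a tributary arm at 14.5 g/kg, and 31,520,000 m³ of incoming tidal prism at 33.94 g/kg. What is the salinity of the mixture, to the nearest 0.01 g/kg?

25.09 g/kg

Mass of salt is conserved:
salt = 17,530,000×24.79 + 25,830,000×14.5 + 31,520,000×33.94 = 434,568,700 + 374,535,000 + 1,069,788,800 = 1,878,892,500
volume = 17,530,000 + 25,830,000 + 31,520,000 = 74,880,000 m³
S = 1,878,892,500 / 74,880,000 = 25.092 g/kg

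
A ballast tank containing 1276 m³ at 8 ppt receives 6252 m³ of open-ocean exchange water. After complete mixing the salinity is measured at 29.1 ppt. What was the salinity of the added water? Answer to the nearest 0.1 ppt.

33.4 ppt

Salt balance: 1,276×8 + 6,252×S = 7,528×29.1
10,208 + 6,252·S = 219,064.8
S = (219,064.8 − 10,208) / 6,252 = 33.4064 ppt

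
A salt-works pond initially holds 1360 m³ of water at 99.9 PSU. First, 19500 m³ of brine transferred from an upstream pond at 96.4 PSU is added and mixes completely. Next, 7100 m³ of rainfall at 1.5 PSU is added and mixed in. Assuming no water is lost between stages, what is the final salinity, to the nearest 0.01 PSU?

Mass of salt is conserved:
Initial salt = 1,360×99.9 = 135,864
After stage 1: salt = 135,864 + 19,500×96.4 = 2,015,664; volume = 20,860 m³; S = 96.628 PSU
After stage 2: salt = 2,015,664 + 7,100×1.5 = 2,026,314; volume = 27,960 m³
S = 2,026,314 / 27,960 = 72.4719 PSU

72.47 PSU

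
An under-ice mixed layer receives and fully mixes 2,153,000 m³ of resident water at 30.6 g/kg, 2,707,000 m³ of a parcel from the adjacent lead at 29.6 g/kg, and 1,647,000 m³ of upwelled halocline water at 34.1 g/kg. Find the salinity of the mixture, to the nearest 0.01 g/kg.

Mass of salt is conserved:
salt = 2,153,000×30.6 + 2,707,000×29.6 + 1,647,000×34.1 = 65,881,800 + 80,127,200 + 56,162,700 = 202,171,700
volume = 2,153,000 + 2,707,000 + 1,647,000 = 6,507,000 m³
S = 202,171,700 / 6,507,000 = 31.0699 g/kg

31.07 g/kg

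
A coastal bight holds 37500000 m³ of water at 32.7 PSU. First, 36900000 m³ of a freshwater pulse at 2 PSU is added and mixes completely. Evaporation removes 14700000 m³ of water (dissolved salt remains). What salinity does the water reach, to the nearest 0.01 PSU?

21.78 PSU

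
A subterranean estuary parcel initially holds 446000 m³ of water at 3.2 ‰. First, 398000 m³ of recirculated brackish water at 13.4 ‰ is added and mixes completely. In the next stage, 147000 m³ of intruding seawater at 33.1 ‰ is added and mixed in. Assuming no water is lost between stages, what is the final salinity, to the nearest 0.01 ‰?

By conservation of dissolved salt,
Initial salt = 446,000×3.2 = 1,427,200
After stage 1: salt = 1,427,200 + 398,000×13.4 = 6,760,400; volume = 844,000 m³; S = 8.01 ‰
After stage 2: salt = 6,760,400 + 147,000×33.1 = 11,626,100; volume = 991,000 m³
S = 11,626,100 / 991,000 = 11.7317 ‰

11.73 ‰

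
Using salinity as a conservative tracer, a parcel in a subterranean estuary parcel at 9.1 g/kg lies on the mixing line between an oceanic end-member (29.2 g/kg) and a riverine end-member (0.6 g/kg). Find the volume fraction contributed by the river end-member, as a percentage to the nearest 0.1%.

Let f be the freshwater fraction. Salt balance per unit volume:
f×0.6 + (1−f)×29.2 = 9.1
f = (29.2 − 9.1) / (29.2 − 0.6) = 20.1/28.6 = 0.7028

70.3%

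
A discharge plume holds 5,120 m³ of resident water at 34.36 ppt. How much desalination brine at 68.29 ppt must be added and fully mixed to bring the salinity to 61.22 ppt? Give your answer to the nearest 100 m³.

19500 m³

Salt balance: 5,120×34.36 + V×68.29 = (5,120+V)×61.22
175,923.2 + 68.29V = 313,446.4 + 61.22V
137,523.2 = 7.07V
V = 19,451.65 m³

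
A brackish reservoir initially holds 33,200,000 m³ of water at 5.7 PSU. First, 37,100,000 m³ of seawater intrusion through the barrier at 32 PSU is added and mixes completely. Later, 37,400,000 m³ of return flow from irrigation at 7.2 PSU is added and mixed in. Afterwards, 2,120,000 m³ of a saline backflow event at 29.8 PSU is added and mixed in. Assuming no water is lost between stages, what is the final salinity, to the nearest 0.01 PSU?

15.56 PSU

Salt balance:
Initial salt = 33,200,000×5.7 = 189,240,000
After stage 1: salt = 189,240,000 + 37,100,000×32 = 1,376,440,000; volume = 70,300,000 m³; S = 19.58 PSU
After stage 2: salt = 1,376,440,000 + 37,400,000×7.2 = 1,645,720,000; volume = 107,700,000 m³; S = 15.281 PSU
After stage 3: salt = 1,645,720,000 + 2,120,000×29.8 = 1,708,896,000; volume = 109,820,000 m³
S = 1,708,896,000 / 109,820,000 = 15.5609 PSU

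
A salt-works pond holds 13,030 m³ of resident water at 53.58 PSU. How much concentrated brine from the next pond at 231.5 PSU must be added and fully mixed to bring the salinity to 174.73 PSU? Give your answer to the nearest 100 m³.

27800 m³

Salt balance: 13,030×53.58 + V×231.5 = (13,030+V)×174.73
698,147.4 + 231.5V = 2,276,731.9 + 174.73V
1,578,584.5 = 56.77V
V = 27,806.67 m³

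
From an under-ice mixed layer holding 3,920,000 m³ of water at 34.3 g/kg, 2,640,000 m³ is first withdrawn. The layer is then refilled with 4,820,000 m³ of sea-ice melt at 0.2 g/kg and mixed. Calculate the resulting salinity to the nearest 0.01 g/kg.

Remaining after removal: 1,280,000 m³ at 34.3 g/kg (salt = 43,904,000)
After addition: salt = 43,904,000 + 4,820,000×0.2 = 44,868,000; volume = 6,100,000 m³
S = 44,868,000 / 6,100,000 = 7.3554 g/kg

7.36 g/kg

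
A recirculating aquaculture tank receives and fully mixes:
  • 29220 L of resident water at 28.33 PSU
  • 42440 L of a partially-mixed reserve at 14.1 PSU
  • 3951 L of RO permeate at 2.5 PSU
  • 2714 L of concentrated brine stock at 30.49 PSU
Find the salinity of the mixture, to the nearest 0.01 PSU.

Salt balance:
salt = 29,220×28.33 + 42,440×14.1 + 3,951×2.5 + 2,714×30.49 = 827,802.6 + 598,404 + 9,877.5 + 82,749.86 = 1,518,833.96
volume = 29,220 + 42,440 + 3,951 + 2,714 = 78,325 L
S = 1,518,833.96 / 78,325 = 19.3914 PSU

19.39 PSU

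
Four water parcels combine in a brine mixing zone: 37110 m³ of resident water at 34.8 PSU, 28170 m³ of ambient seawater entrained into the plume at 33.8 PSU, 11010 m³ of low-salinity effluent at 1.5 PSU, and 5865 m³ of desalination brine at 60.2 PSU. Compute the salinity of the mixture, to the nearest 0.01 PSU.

31.81 PSU

Conserving salt mass:
salt = 37,110×34.8 + 28,170×33.8 + 11,010×1.5 + 5,865×60.2 = 1,291,428 + 952,146 + 16,515 + 353,073 = 2,613,162
volume = 37,110 + 28,170 + 11,010 + 5,865 = 82,155 m³
S = 2,613,162 / 82,155 = 31.8077 PSU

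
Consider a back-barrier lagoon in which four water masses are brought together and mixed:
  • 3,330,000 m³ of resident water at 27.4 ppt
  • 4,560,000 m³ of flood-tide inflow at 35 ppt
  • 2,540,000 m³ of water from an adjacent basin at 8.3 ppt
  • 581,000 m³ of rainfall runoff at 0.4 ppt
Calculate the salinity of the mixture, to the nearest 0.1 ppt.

Total salt / total volume:
salt = 3,330,000×27.4 + 4,560,000×35 + 2,540,000×8.3 + 581,000×0.4 = 91,242,000 + 159,600,000 + 21,082,000 + 232,400 = 272,156,400
volume = 3,330,000 + 4,560,000 + 2,540,000 + 581,000 = 11,011,000 m³
S = 272,156,400 / 11,011,000 = 24.717 ppt

24.7 ppt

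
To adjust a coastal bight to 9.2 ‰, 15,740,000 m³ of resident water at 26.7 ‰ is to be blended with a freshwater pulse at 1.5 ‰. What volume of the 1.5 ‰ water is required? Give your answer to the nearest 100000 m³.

Salt balance: 15,740,000×26.7 + V×1.5 = (15,740,000+V)×9.2
420,258,000 + 1.5V = 144,808,000 + 9.2V
275,450,000 = 7.7V
V = 35,772,727.27 m³

35800000 m³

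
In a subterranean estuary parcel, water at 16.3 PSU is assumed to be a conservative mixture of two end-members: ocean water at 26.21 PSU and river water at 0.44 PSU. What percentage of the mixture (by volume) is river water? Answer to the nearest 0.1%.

38.5%

Let f be the freshwater fraction. Salt balance per unit volume:
f×0.44 + (1−f)×26.21 = 16.3
f = (26.21 − 16.3) / (26.21 − 0.44) = 9.91/25.77 = 0.3846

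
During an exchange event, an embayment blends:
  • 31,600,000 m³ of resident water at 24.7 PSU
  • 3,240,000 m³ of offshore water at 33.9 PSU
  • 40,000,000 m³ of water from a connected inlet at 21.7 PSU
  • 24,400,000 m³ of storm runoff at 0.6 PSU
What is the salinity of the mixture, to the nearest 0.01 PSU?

17.87 PSU

Conserving salt mass:
salt = 31,600,000×24.7 + 3,240,000×33.9 + 40,000,000×21.7 + 24,400,000×0.6 = 780,520,000 + 109,836,000 + 868,000,000 + 14,640,000 = 1,772,996,000
volume = 31,600,000 + 3,240,000 + 40,000,000 + 24,400,000 = 99,240,000 m³
S = 1,772,996,000 / 99,240,000 = 17.8657 PSU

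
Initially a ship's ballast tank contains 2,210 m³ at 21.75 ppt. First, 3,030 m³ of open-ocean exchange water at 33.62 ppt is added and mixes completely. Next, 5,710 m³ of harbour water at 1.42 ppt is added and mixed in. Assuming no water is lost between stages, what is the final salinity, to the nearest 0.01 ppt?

Weighted by volume,
Initial salt = 2,210×21.75 = 48,067.5
After stage 1: salt = 48,067.5 + 3,030×33.62 = 149,936.1; volume = 5,240 m³; S = 28.614 ppt
After stage 2: salt = 149,936.1 + 5,710×1.42 = 158,044.3; volume = 10,950 m³
S = 158,044.3 / 10,950 = 14.4333 ppt

14.43 ppt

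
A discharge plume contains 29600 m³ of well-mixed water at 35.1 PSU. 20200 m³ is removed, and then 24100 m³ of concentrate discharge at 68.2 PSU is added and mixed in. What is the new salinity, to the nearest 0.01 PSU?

58.91 PSU

Remaining after removal: 9,400 m³ at 35.1 PSU (salt = 329,940)
After addition: salt = 329,940 + 24,100×68.2 = 1,973,560; volume = 33,500 m³
S = 1,973,560 / 33,500 = 58.9122 PSU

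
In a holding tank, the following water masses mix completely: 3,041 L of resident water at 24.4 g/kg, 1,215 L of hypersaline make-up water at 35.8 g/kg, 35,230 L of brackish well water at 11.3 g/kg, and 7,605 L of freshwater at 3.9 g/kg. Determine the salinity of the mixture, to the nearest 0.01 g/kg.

11.58 g/kg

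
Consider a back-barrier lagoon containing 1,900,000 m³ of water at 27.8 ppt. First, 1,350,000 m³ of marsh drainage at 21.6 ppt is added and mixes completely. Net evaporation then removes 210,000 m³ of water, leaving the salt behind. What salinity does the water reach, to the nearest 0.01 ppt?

26.97 ppt

After mixing: salt = 1,900,000×27.8 + 1,350,000×21.6 = 81,980,000; volume = 3,250,000 m³
After evaporation: salt unchanged = 81,980,000; volume = 3,250,000 − 210,000 = 3,040,000 m³
S = 81,980,000 / 3,040,000 = 26.9671 ppt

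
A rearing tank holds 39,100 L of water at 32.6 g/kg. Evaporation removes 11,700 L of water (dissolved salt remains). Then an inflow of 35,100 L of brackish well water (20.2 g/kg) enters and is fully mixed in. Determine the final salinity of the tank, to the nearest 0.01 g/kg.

After evaporation: salt = 39,100×32.6 = 1,274,660; volume = 39,100 − 11,700 = 27,400 L
After mixing: salt = 1,274,660 + 35,100×20.2 = 1,983,680; volume = 27,400 + 35,100 = 62,500 L
S = 1,983,680 / 62,500 = 31.7389 g/kg

31.74 g/kg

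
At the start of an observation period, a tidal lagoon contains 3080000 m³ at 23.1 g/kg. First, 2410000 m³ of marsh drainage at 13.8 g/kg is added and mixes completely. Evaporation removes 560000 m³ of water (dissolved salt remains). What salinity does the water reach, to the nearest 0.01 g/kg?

21.18 g/kg

After mixing: salt = 3,080,000×23.1 + 2,410,000×13.8 = 104,406,000; volume = 5,490,000 m³
After evaporation: salt unchanged = 104,406,000; volume = 5,490,000 − 560,000 = 4,930,000 m³
S = 104,406,000 / 4,930,000 = 21.1777 g/kg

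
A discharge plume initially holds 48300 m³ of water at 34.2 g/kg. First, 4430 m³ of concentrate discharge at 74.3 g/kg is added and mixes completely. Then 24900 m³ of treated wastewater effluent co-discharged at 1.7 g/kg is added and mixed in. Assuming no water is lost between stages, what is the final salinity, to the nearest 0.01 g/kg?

26.06 g/kg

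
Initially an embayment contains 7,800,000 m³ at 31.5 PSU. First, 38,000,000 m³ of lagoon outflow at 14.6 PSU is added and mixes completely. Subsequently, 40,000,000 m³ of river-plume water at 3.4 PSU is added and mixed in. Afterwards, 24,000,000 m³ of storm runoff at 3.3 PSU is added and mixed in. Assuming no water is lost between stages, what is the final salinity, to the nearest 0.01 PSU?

9.25 PSU

By conservation of dissolved salt,
Initial salt = 7,800,000×31.5 = 245,700,000
After stage 1: salt = 245,700,000 + 38,000,000×14.6 = 800,500,000; volume = 45,800,000 m³; S = 17.478 PSU
After stage 2: salt = 800,500,000 + 40,000,000×3.4 = 936,500,000; volume = 85,800,000 m³; S = 10.915 PSU
After stage 3: salt = 936,500,000 + 24,000,000×3.3 = 1,015,700,000; volume = 109,800,000 m³
S = 1,015,700,000 / 109,800,000 = 9.2505 PSU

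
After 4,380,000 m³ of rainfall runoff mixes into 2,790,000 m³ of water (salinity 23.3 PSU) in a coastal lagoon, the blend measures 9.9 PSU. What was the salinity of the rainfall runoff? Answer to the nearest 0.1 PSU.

Salt balance: 2,790,000×23.3 + 4,380,000×S = 7,170,000×9.9
65,007,000 + 4,380,000·S = 70,983,000
S = (70,983,000 − 65,007,000) / 4,380,000 = 1.3644 PSU

1.4 PSU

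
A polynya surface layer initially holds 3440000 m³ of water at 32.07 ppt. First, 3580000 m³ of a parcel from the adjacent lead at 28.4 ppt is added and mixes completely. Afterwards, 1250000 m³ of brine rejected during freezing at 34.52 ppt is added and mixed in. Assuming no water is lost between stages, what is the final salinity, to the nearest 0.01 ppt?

30.85 ppt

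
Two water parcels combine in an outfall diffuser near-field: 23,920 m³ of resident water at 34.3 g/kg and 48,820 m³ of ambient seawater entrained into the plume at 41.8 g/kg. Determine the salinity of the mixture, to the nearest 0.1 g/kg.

39.3 g/kg

Conserving salt mass:
salt = 23,920×34.3 + 48,820×41.8 = 820,456 + 2,040,676 = 2,861,132
volume = 23,920 + 48,820 = 72,740 m³
S = 2,861,132 / 72,740 = 39.334 g/kg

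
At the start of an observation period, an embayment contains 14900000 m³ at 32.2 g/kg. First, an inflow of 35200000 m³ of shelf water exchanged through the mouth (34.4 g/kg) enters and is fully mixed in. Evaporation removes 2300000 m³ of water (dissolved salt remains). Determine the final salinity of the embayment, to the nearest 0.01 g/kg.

After mixing: salt = 14,900,000×32.2 + 35,200,000×34.4 = 1,690,660,000; volume = 50,100,000 m³
After evaporation: salt unchanged = 1,690,660,000; volume = 50,100,000 − 2,300,000 = 47,800,000 m³
S = 1,690,660,000 / 47,800,000 = 35.3695 g/kg

35.37 g/kg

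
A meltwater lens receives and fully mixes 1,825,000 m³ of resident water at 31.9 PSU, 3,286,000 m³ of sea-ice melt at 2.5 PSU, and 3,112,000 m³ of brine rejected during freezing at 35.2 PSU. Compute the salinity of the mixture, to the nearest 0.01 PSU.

21.40 PSU

Mass of salt is conserved:
salt = 1,825,000×31.9 + 3,286,000×2.5 + 3,112,000×35.2 = 58,217,500 + 8,215,000 + 109,542,400 = 175,974,900
volume = 1,825,000 + 3,286,000 + 3,112,000 = 8,223,000 m³
S = 175,974,900 / 8,223,000 = 21.4003 PSU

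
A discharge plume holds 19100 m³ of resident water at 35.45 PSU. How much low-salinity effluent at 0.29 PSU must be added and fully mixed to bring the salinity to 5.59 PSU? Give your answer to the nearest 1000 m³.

108000 m³

Salt balance: 19,100×35.45 + V×0.29 = (19,100+V)×5.59
677,095 + 0.29V = 106,769 + 5.59V
570,326 = 5.3V
V = 107,608.68 m³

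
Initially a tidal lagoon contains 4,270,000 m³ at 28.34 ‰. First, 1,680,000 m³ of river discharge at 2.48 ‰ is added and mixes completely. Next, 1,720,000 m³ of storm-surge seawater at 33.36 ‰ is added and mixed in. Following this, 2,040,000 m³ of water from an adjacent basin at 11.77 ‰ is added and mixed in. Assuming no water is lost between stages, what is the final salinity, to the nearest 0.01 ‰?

21.27 ‰

Mass of salt is conserved:
Initial salt = 4,270,000×28.34 = 121,011,800
After stage 1: salt = 121,011,800 + 1,680,000×2.48 = 125,178,200; volume = 5,950,000 m³; S = 21.038 ‰
After stage 2: salt = 125,178,200 + 1,720,000×33.36 = 182,557,400; volume = 7,670,000 m³; S = 23.801 ‰
After stage 3: salt = 182,557,400 + 2,040,000×11.77 = 206,568,200; volume = 9,710,000 m³
S = 206,568,200 / 9,710,000 = 21.2738 ‰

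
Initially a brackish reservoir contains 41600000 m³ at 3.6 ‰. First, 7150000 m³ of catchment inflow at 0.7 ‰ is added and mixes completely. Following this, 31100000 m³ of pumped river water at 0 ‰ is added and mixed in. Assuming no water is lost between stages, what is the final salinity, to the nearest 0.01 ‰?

1.94 ‰

Salt balance:
Initial salt = 41,600,000×3.6 = 149,760,000
After stage 1: salt = 149,760,000 + 7,150,000×0.7 = 154,765,000; volume = 48,750,000 m³; S = 3.175 ‰
After stage 2: salt = 154,765,000 + 31,100,000×0 = 154,765,000; volume = 79,850,000 m³
S = 154,765,000 / 79,850,000 = 1.9382 ‰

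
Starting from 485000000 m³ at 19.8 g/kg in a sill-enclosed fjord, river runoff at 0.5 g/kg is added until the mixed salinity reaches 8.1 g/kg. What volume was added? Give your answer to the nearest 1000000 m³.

Salt balance: 485,000,000×19.8 + V×0.5 = (485,000,000+V)×8.1
9,603,000,000 + 0.5V = 3,928,500,000 + 8.1V
5,674,500,000 = 7.6V
V = 746,644,736.84 m³

747000000 m³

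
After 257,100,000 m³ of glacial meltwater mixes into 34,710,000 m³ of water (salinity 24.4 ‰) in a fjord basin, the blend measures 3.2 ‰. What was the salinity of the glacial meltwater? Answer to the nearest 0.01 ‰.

Salt balance: 34,710,000×24.4 + 257,100,000×S = 291,810,000×3.2
846,924,000 + 257,100,000·S = 933,792,000
S = (933,792,000 − 846,924,000) / 257,100,000 = 0.3379 ‰

0.34 ‰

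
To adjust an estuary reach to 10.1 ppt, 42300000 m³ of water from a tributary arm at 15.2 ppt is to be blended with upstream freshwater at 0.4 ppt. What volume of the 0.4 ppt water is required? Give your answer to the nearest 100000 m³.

22200000 m³

Salt balance: 42,300,000×15.2 + V×0.4 = (42,300,000+V)×10.1
642,960,000 + 0.4V = 427,230,000 + 10.1V
215,730,000 = 9.7V
V = 22,240,206.19 m³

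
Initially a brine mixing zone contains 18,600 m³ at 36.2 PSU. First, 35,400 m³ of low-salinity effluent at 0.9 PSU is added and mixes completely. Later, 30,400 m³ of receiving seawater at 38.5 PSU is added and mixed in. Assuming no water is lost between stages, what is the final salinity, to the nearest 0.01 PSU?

22.22 PSU

Conserving salt mass:
Initial salt = 18,600×36.2 = 673,320
After stage 1: salt = 673,320 + 35,400×0.9 = 705,180; volume = 54,000 m³; S = 13.059 PSU
After stage 2: salt = 705,180 + 30,400×38.5 = 1,875,580; volume = 84,400 m³
S = 1,875,580 / 84,400 = 22.2225 PSU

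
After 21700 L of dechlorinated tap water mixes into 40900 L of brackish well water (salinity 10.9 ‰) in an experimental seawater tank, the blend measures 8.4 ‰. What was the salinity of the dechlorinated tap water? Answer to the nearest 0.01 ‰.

3.69 ‰

Salt balance: 40,900×10.9 + 21,700×S = 62,600×8.4
445,810 + 21,700·S = 525,840
S = (525,840 − 445,810) / 21,700 = 3.688 ‰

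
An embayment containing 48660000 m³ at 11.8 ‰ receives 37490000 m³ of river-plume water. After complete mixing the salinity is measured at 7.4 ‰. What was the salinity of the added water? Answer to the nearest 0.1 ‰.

1.7 ‰

Salt balance: 48,660,000×11.8 + 37,490,000×S = 86,150,000×7.4
574,188,000 + 37,490,000·S = 637,510,000
S = (637,510,000 − 574,188,000) / 37,490,000 = 1.689 ‰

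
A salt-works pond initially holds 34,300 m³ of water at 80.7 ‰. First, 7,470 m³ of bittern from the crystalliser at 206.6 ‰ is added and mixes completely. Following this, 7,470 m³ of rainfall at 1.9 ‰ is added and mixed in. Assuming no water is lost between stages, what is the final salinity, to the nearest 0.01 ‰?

87.85 ‰

Conserving salt mass:
Initial salt = 34,300×80.7 = 2,768,010
After stage 1: salt = 2,768,010 + 7,470×206.6 = 4,311,312; volume = 41,770 m³; S = 103.216 ‰
After stage 2: salt = 4,311,312 + 7,470×1.9 = 4,325,505; volume = 49,240 m³
S = 4,325,505 / 49,240 = 87.8453 ‰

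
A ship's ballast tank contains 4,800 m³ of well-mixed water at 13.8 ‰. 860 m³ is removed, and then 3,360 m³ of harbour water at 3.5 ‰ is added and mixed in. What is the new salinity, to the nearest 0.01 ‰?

Remaining after removal: 3,940 m³ at 13.8 ‰ (salt = 54,372)
After addition: salt = 54,372 + 3,360×3.5 = 66,132; volume = 7,300 m³
S = 66,132 / 7,300 = 9.0592 ‰

9.06 ‰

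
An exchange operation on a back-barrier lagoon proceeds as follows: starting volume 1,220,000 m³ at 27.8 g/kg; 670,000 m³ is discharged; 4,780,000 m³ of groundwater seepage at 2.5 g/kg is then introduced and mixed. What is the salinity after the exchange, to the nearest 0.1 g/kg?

Remaining after removal: 550,000 m³ at 27.8 g/kg (salt = 15,290,000)
After addition: salt = 15,290,000 + 4,780,000×2.5 = 27,240,000; volume = 5,330,000 m³
S = 27,240,000 / 5,330,000 = 5.1107 g/kg

5.1 g/kg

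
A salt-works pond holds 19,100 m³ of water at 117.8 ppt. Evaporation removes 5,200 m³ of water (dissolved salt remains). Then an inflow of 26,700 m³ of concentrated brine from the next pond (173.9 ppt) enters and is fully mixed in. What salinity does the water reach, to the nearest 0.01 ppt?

169.78 ppt

After evaporation: salt = 19,100×117.8 = 2,249,980; volume = 19,100 − 5,200 = 13,900 m³
After mixing: salt = 2,249,980 + 26,700×173.9 = 6,893,110; volume = 13,900 + 26,700 = 40,600 m³
S = 6,893,110 / 40,600 = 169.781 ppt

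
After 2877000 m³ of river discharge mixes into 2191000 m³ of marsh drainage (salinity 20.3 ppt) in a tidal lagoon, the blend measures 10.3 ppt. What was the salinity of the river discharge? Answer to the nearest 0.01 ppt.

2.68 ppt

Salt balance: 2,191,000×20.3 + 2,877,000×S = 5,068,000×10.3
44,477,300 + 2,877,000·S = 52,200,400
S = (52,200,400 − 44,477,300) / 2,877,000 = 2.6844 ppt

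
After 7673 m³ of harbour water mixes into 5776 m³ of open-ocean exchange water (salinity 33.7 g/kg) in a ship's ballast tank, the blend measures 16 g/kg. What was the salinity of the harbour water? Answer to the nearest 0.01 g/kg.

2.68 g/kg

Salt balance: 5,776×33.7 + 7,673×S = 13,449×16
194,651.2 + 7,673·S = 215,184
S = (215,184 − 194,651.2) / 7,673 = 2.676 g/kg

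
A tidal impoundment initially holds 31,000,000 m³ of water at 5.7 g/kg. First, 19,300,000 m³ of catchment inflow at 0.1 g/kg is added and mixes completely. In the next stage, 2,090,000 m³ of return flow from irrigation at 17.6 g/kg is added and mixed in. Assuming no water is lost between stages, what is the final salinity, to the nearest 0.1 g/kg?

4.1 g/kg

Conserving salt mass:
Initial salt = 31,000,000×5.7 = 176,700,000
After stage 1: salt = 176,700,000 + 19,300,000×0.1 = 178,630,000; volume = 50,300,000 m³; S = 3.551 g/kg
After stage 2: salt = 178,630,000 + 2,090,000×17.6 = 215,414,000; volume = 52,390,000 m³
S = 215,414,000 / 52,390,000 = 4.1117 g/kg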